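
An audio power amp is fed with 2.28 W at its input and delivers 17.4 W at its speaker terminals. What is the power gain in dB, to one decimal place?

8.8 dB

Power ratio → dB uses the 10·log₁₀ form:
10·log₁₀(17.4/2.28) = 10·log₁₀(7.632) = 8.8 dB.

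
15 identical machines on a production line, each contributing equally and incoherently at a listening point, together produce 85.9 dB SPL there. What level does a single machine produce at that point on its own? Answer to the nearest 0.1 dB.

74.1 dB SPL

15 equal incoherent sources add 10·log₁₀(15) = 11.76 dB over one source.
L_one = 85.9 − 11.76 = 74.1 dB SPL.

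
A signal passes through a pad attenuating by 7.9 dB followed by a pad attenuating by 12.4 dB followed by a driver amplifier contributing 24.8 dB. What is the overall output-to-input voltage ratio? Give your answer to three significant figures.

1.68

Net gain = (−7.9) + (−12.4) + 24.8 = 4.5 dB.
Voltage ratio = 10^(4.5/20) = 1.68.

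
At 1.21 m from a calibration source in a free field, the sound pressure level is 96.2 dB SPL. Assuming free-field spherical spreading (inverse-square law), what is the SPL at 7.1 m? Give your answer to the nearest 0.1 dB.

For a point source in a free field, ΔL = −20·log₁₀(d₂/d₁).
ΔL = −20·log₁₀(7.1/1.21) = -15.37 dB, so L₂ = 96.2 + (-15.37) = 80.8 dB SPL.

80.8 dB SPL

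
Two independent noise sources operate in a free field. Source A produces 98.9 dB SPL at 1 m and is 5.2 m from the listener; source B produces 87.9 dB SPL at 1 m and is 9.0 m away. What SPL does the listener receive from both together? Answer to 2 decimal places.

84.69 dB SPL

At the listener: L_A = 98.9 − 20·log₁₀(5.2) = 84.580 dB; L_B = 87.9 − 20·log₁₀(9.0) = 68.815 dB.
Combined: 10·log₁₀(10^(84.580/10)+10^(68.815/10)) = 84.69 dB SPL.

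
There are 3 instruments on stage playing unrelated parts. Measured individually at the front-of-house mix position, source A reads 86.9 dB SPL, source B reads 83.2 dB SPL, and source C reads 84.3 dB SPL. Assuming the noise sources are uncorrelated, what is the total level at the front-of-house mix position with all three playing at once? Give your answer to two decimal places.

89.86 dB SPL

Uncorrelated sources add in intensity (power), not in dB.
L_total = 10·log₁₀(10^(86.9/10) + 10^(83.2/10) + 10^(84.3/10)) = 10·log₁₀(967900000) = 89.86 dB SPL.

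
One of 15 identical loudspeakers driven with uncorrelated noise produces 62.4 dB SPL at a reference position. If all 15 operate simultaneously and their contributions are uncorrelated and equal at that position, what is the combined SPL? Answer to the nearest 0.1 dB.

15 equal incoherent sources raise the level by 10·log₁₀(15) = 11.76 dB.
L_total = 62.4 + 11.76 = 74.2 dB SPL.

74.2 dB SPL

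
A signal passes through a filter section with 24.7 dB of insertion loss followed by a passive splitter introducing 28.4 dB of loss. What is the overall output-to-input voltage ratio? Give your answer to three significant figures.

0.00221

Net gain = (−24.7) + (−28.4) = -53.1 dB.
Voltage ratio = 10^(-53.1/20) = 0.00221.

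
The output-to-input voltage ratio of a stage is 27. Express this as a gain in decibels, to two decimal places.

28.63 dB

Voltage is an amplitude quantity, so gain = 20·log₁₀(V_out/V_in).
20·log₁₀(27) = 28.63 dB.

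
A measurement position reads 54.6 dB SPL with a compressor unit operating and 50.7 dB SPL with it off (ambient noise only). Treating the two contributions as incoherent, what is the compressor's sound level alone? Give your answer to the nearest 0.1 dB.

52.3 dB SPL

Background correction is a power subtraction:
L_src = 10·log₁₀(10^(54.6/10) − 10^(50.7/10)) = 10·log₁₀(170900) = 52.3 dB SPL.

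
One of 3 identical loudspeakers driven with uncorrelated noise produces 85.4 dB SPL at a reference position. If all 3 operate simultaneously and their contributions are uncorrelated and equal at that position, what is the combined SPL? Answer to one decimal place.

3 equal incoherent sources raise the level by 10·log₁₀(3) = 4.77 dB.
L_total = 85.4 + 4.77 = 90.2 dB SPL.

90.2 dB SPL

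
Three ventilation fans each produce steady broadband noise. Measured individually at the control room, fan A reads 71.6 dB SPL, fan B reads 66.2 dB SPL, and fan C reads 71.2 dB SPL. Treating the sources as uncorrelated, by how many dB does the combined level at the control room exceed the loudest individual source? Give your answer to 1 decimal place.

3.4 dB

Incoherent sources sum as intensities:
L_total = 10·log₁₀(10^(71.6/10) + 10^(66.2/10) + 10^(71.2/10)) = 75.03 dB SPL.
Excess over the loudest (71.6 dB): 75.03 − 71.6 = 3.4 dB.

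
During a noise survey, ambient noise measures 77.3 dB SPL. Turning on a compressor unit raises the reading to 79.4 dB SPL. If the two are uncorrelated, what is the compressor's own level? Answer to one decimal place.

Background correction is a power subtraction:
L_src = 10·log₁₀(10^(79.4/10) − 10^(77.3/10)) = 10·log₁₀(33390000) = 75.2 dB SPL.

75.2 dB SPL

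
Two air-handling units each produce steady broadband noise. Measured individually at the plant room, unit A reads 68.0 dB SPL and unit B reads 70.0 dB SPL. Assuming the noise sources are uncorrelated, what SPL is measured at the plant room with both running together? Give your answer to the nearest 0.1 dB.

72.1 dB SPL

Uncorrelated sources add in intensity (power), not in dB.
L_total = 10·log₁₀(10^(68.0/10) + 10^(70.0/10)) = 10·log₁₀(16310000) = 72.1 dB SPL.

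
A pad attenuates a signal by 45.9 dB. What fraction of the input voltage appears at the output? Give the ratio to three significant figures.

0.00507

Voltage ratio = 10^(dB/20).
10^(-45.9/20) = 10^(-2.295) = 0.00507.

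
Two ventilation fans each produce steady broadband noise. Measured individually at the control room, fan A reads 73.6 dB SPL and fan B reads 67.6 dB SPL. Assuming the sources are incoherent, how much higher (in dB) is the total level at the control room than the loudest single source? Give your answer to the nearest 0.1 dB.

1.0 dB

Uncorrelated sources add in intensity (power), not in dB.
L_total = 10·log₁₀(10^(73.6/10) + 10^(67.6/10)) = 74.57 dB SPL.
Excess over the loudest (73.6 dB): 74.57 − 73.6 = 1.0 dB.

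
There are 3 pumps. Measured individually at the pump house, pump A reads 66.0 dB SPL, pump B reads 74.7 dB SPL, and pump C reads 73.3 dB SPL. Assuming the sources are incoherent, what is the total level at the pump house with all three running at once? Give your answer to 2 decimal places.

Incoherent sources sum as intensities:
L_total = 10·log₁₀(10^(66.0/10) + 10^(74.7/10) + 10^(73.3/10)) = 10·log₁₀(54870000) = 77.39 dB SPL.

77.39 dB SPL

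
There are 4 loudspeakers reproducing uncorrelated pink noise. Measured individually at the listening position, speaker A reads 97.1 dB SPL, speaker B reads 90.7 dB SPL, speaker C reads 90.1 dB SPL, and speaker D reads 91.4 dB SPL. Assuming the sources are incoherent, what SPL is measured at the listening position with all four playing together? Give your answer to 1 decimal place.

99.4 dB SPL

Add the sources as powers (linear), then convert back to dB:
L_total = 10·log₁₀(10^(97.1/10) + 10^(90.7/10) + 10^(90.1/10) + 10^(91.4/10)) = 10·log₁₀(8707000000) = 99.4 dB SPL.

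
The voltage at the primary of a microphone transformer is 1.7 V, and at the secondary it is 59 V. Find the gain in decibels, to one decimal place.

For a voltage ratio, dB = 20·log₁₀(V₂/V₁).
20·log₁₀(59/1.7) = 20·log₁₀(34.71) = 30.8 dB.

30.8 dB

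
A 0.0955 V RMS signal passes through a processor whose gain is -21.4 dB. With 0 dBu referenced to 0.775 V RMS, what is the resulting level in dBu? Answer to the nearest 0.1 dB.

-39.6 dBu

Input level: 20·log₁₀(0.0955/0.775) = -18.19 dBu.
Output: -18.19 − 21.4 = -39.6 dBu.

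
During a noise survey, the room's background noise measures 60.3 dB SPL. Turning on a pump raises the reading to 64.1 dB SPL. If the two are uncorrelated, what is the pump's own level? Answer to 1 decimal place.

61.8 dB SPL

Background correction is a power subtraction:
L_src = 10·log₁₀(10^(64.1/10) − 10^(60.3/10)) = 10·log₁₀(1499000) = 61.8 dB SPL.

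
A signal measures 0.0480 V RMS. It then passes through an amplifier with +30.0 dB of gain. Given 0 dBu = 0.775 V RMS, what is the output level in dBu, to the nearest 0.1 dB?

+5.8 dBu

Input level: 20·log₁₀(0.0480/0.775) = -24.16 dBu.
Output: -24.16 + 30.0 = +5.8 dBu.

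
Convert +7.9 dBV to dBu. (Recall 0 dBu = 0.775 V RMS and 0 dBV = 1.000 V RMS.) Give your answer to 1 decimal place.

The offset between the scales is 20·log₁₀(0.775/1.000) = −2.214 dB.
So dBu = +7.9 + 2.214 = +10.1 dBu.

+10.1 dBu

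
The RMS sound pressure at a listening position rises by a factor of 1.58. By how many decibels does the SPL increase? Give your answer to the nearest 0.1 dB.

4.0 dB

Sound pressure is an amplitude quantity: ΔL = 20·log₁₀(p₂/p₁).
20·log₁₀(1.58) = 4.0 dB.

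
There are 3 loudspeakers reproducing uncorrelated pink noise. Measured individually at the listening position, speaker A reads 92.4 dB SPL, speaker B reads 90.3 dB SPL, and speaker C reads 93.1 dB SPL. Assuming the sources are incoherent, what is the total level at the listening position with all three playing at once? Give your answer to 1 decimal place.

Incoherent sources sum as intensities:
L_total = 10·log₁₀(10^(92.4/10) + 10^(90.3/10) + 10^(93.1/10)) = 10·log₁₀(4851000000) = 96.9 dB SPL.

96.9 dB SPL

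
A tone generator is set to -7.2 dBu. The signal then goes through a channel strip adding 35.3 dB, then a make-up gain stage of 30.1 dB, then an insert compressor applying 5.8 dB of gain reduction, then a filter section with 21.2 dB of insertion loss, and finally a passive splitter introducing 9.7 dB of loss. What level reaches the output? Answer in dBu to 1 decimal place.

+21.5 dBu

Gain stages sum in dB:
-7.2 + 35.3 + 30.1 − 5.8 − 21.2 − 9.7 = +21.5 dBu.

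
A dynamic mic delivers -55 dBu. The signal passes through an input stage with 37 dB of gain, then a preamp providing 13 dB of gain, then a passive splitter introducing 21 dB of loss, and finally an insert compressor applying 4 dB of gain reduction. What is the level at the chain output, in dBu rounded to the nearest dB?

-30 dBu

In dB, series stages simply add:
-55 + 37 + 13 − 21 − 4 = -30 dBu.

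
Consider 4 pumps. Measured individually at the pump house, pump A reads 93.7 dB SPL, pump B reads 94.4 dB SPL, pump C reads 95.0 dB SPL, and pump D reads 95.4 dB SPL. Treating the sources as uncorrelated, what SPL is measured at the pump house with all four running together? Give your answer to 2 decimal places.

Add the sources as powers (linear), then convert back to dB:
L_total = 10·log₁₀(10^(93.7/10) + 10^(94.4/10) + 10^(95.0/10) + 10^(95.4/10)) = 10·log₁₀(11728000000) = 100.69 dB SPL.

100.69 dB SPL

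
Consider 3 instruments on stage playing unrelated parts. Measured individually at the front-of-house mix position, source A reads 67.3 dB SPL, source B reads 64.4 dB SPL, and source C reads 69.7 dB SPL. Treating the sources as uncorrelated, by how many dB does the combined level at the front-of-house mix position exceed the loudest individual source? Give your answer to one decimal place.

2.7 dB

Incoherent sources sum as intensities:
L_total = 10·log₁₀(10^(67.3/10) + 10^(64.4/10) + 10^(69.7/10)) = 72.42 dB SPL.
Excess over the loudest (69.7 dB): 72.42 − 69.7 = 2.7 dB.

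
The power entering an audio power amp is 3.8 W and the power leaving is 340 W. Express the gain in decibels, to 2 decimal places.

19.52 dB

Power ratio → dB uses the 10·log₁₀ form:
10·log₁₀(340/3.8) = 10·log₁₀(89.47) = 19.52 dB.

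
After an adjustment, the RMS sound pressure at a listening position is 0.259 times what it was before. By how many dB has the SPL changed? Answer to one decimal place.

SPL change from a pressure ratio uses the 20·log₁₀ form:
20·log₁₀(0.259) = -11.7 dB.

-11.7 dB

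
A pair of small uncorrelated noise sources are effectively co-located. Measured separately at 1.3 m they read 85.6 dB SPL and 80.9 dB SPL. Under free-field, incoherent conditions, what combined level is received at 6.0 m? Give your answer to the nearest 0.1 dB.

73.6 dB SPL

Combined at 1.3 m: 10·log₁₀(10^(85.6/10)+10^(80.9/10)) = 86.87 dB SPL.
Then apply −20·log₁₀(6.0/1.3) = -13.28 dB → 73.6 dB SPL.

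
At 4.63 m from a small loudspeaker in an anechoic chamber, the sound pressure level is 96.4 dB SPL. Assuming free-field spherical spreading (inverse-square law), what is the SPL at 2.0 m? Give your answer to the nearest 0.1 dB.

Free-field point source: level drops by 20·log₁₀ of the distance ratio.
ΔL = −20·log₁₀(2.0/4.63) = 7.29 dB, so L₂ = 96.4 + (7.29) = 103.7 dB SPL.

103.7 dB SPL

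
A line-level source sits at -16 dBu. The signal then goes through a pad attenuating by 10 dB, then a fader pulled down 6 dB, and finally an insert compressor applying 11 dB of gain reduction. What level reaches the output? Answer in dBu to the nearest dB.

-43 dBu

In dB, series stages simply add:
-16 − 10 − 6 − 11 = -43 dBu.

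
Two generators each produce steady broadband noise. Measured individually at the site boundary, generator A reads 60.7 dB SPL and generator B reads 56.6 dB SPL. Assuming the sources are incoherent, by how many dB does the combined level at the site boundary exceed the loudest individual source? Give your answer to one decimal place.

Add the sources as powers (linear), then convert back to dB:
L_total = 10·log₁₀(10^(60.7/10) + 10^(56.6/10)) = 62.13 dB SPL.
Excess over the loudest (60.7 dB): 62.13 − 60.7 = 1.4 dB.

1.4 dB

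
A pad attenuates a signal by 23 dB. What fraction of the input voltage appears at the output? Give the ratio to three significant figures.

0.0708

Voltage ratio = 10^(dB/20).
10^(-23/20) = 10^(-1.150) = 0.0708.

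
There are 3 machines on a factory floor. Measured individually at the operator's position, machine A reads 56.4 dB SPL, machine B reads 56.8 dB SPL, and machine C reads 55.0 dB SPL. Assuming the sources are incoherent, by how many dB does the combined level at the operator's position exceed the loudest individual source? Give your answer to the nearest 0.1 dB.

4.1 dB

Incoherent sources sum as intensities:
L_total = 10·log₁₀(10^(56.4/10) + 10^(56.8/10) + 10^(55.0/10)) = 60.90 dB SPL.
Excess over the loudest (56.8 dB): 60.90 − 56.8 = 4.1 dB.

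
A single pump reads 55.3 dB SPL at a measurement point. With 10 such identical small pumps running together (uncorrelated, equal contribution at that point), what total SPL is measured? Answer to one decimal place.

65.3 dB SPL

10 equal incoherent sources raise the level by 10·log₁₀(10) = 10.00 dB.
L_total = 55.3 + 10.00 = 65.3 dB SPL.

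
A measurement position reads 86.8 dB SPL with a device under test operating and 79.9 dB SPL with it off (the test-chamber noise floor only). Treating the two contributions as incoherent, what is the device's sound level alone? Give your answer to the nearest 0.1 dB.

85.8 dB SPL

Background correction is a power subtraction:
L_src = 10·log₁₀(10^(86.8/10) − 10^(79.9/10)) = 10·log₁₀(380900000) = 85.8 dB SPL.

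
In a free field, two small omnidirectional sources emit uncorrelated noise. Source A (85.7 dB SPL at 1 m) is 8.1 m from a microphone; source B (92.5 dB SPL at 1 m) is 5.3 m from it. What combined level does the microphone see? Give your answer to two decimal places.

At the listener: L_A = 85.7 − 20·log₁₀(8.1) = 67.530 dB; L_B = 92.5 − 20·log₁₀(5.3) = 78.014 dB.
Combined: 10·log₁₀(10^(67.530/10)+10^(78.014/10)) = 78.39 dB SPL.

78.39 dB SPL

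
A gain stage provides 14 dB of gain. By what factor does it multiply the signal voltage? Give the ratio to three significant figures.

5.01

Voltage ratio = 10^(dB/20).
10^(14/20) = 10^(0.7000) = 5.01.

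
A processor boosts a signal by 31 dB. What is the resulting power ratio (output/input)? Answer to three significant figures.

Power ratio = 10^(dB/10).
10^(31/10) = 10^(3.100) = 1260.

1260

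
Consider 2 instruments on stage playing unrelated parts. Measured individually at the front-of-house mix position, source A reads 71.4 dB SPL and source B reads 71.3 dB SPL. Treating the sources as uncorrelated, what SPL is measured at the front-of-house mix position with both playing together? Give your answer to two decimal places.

74.36 dB SPL

Incoherent sources sum as intensities:
L_total = 10·log₁₀(10^(71.4/10) + 10^(71.3/10)) = 10·log₁₀(27290000) = 74.36 dB SPL.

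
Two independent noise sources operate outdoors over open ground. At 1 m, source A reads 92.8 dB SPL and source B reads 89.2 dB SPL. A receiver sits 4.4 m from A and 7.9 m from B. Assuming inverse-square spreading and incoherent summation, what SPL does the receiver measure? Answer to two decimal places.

80.48 dB SPL

At the listener: L_A = 92.8 − 20·log₁₀(4.4) = 79.931 dB; L_B = 89.2 − 20·log₁₀(7.9) = 71.247 dB.
Combined: 10·log₁₀(10^(79.931/10)+10^(71.247/10)) = 80.48 dB SPL.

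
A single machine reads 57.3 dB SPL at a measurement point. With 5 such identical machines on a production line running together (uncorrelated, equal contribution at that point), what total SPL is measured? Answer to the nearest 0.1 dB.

5 equal incoherent sources raise the level by 10·log₁₀(5) = 6.99 dB.
L_total = 57.3 + 6.99 = 64.3 dB SPL.

64.3 dB SPL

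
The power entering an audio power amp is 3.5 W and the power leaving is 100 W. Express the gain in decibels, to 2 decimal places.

14.56 dB

Power ratio → dB uses the 10·log₁₀ form:
10·log₁₀(100/3.5) = 10·log₁₀(28.57) = 14.56 dB.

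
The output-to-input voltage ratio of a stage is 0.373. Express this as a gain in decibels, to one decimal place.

-8.6 dB

Voltage is an amplitude quantity, so gain = 20·log₁₀(V_out/V_in).
20·log₁₀(0.373) = -8.6 dB.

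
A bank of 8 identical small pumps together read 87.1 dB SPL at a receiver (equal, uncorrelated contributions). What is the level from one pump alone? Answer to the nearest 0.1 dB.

8 equal incoherent sources add 10·log₁₀(8) = 9.03 dB over one source.
L_one = 87.1 − 9.03 = 78.1 dB SPL.

78.1 dB SPL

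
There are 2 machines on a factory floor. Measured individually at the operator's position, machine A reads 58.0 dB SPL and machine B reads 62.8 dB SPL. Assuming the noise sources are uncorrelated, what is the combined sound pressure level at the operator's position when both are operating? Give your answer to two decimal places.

Uncorrelated sources add in intensity (power), not in dB.
L_total = 10·log₁₀(10^(58.0/10) + 10^(62.8/10)) = 10·log₁₀(2536000) = 64.04 dB SPL.

64.04 dB SPL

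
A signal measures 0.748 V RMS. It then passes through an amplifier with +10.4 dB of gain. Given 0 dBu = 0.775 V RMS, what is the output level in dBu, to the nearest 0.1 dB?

Input level: 20·log₁₀(0.748/0.775) = -0.31 dBu.
Output: -0.31 + 10.4 = +10.1 dBu.

+10.1 dBu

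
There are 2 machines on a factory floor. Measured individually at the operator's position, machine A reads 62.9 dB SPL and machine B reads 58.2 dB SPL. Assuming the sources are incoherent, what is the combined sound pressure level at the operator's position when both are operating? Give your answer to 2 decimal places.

Uncorrelated sources add in intensity (power), not in dB.
L_total = 10·log₁₀(10^(62.9/10) + 10^(58.2/10)) = 10·log₁₀(2611000) = 64.17 dB SPL.

64.17 dB SPL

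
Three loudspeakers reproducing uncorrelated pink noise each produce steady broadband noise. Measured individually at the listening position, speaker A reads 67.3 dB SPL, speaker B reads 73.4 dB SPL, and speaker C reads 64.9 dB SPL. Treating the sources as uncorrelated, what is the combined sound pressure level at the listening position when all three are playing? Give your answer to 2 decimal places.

Incoherent sources sum as intensities:
L_total = 10·log₁₀(10^(67.3/10) + 10^(73.4/10) + 10^(64.9/10)) = 10·log₁₀(30340000) = 74.82 dB SPL.

74.82 dB SPL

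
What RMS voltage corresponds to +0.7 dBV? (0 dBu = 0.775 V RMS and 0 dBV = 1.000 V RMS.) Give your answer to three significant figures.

V = 1.000 V × 10^(+0.7/20).
= 1.000 × 1.084 = 1.08 V.

1.08 V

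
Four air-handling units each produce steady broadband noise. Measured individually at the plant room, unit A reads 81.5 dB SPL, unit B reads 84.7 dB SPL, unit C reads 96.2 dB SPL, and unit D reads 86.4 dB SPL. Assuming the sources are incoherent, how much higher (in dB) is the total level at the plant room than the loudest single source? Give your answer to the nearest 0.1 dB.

Add the sources as powers (linear), then convert back to dB:
L_total = 10·log₁₀(10^(81.5/10) + 10^(84.7/10) + 10^(96.2/10) + 10^(86.4/10)) = 97.03 dB SPL.
Excess over the loudest (96.2 dB): 97.03 − 96.2 = 0.8 dB.

0.8 dB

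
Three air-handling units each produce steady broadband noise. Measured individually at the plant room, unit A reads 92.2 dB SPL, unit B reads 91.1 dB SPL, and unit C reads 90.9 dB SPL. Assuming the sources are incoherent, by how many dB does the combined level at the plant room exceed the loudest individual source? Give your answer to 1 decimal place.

4.0 dB

Incoherent sources sum as intensities:
L_total = 10·log₁₀(10^(92.2/10) + 10^(91.1/10) + 10^(90.9/10)) = 96.21 dB SPL.
Excess over the loudest (92.2 dB): 96.21 − 92.2 = 4.0 dB.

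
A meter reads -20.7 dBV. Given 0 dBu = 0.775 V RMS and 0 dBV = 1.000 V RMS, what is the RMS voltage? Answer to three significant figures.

0.0923 V

V = 1.000 V × 10^(-20.7/20).
= 1.000 × 0.09226 = 0.0923 V.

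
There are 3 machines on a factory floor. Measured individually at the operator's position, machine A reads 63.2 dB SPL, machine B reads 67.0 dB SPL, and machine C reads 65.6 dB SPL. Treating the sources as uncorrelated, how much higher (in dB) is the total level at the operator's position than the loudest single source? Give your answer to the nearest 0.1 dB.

Uncorrelated sources add in intensity (power), not in dB.
L_total = 10·log₁₀(10^(63.2/10) + 10^(67.0/10) + 10^(65.6/10)) = 70.31 dB SPL.
Excess over the loudest (67.0 dB): 70.31 − 67.0 = 3.3 dB.

3.3 dB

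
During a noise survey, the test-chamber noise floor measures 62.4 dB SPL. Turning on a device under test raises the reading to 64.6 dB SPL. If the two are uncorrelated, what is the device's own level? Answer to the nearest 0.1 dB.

60.6 dB SPL

Subtract intensities: L_src = 10·log₁₀(10^(L_total/10) − 10^(L_bg/10)).
L_src = 10·log₁₀(10^(64.6/10) − 10^(62.4/10)) = 10·log₁₀(1146000) = 60.6 dB SPL.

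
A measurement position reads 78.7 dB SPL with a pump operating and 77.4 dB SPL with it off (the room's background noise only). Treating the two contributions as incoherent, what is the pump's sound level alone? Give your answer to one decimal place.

Subtract intensities: L_src = 10·log₁₀(10^(L_total/10) − 10^(L_bg/10)).
L_src = 10·log₁₀(10^(78.7/10) − 10^(77.4/10)) = 10·log₁₀(19180000) = 72.8 dB SPL.

72.8 dB SPL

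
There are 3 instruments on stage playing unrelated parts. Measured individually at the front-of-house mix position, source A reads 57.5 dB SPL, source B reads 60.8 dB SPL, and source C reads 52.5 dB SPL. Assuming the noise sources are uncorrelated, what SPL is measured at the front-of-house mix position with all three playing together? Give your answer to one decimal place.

62.9 dB SPL

Incoherent sources sum as intensities:
L_total = 10·log₁₀(10^(57.5/10) + 10^(60.8/10) + 10^(52.5/10)) = 10·log₁₀(1942000) = 62.9 dB SPL.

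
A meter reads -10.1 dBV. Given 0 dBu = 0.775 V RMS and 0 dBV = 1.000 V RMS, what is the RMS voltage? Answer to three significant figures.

0.313 V

V = 1.000 V × 10^(-10.1/20).
= 1.000 × 0.3126 = 0.313 V.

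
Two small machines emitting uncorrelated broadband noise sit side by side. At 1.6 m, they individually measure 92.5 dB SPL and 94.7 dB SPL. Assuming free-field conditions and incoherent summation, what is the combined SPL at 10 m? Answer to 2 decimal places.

Combined at 1.6 m: 10·log₁₀(10^(92.5/10)+10^(94.7/10)) = 96.748 dB SPL.
Then apply −20·log₁₀(10/1.6) = -15.918 dB → 80.83 dB SPL.

80.83 dB SPL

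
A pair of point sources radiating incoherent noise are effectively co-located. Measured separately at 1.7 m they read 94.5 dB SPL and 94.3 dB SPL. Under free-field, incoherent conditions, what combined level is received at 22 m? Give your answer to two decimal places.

Combined at 1.7 m: 10·log₁₀(10^(94.5/10)+10^(94.3/10)) = 97.411 dB SPL.
Then apply −20·log₁₀(22/1.7) = -22.239 dB → 75.17 dB SPL.

75.17 dB SPL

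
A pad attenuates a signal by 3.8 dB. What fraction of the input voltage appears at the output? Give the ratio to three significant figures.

0.646

Voltage ratio = 10^(dB/20).
10^(-3.8/20) = 10^(-0.1900) = 0.646.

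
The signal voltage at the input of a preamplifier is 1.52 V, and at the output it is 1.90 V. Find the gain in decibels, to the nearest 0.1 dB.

1.9 dB

For a voltage ratio, dB = 20·log₁₀(V₂/V₁).
20·log₁₀(1.90/1.52) = 20·log₁₀(1.250) = 1.9 dB.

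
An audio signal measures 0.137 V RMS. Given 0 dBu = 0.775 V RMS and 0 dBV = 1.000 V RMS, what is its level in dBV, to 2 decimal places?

-17.27 dBV

dBV = 20·log₁₀(V / 1.000 V).
20·log₁₀(0.137/1.000) = -17.27 dBV.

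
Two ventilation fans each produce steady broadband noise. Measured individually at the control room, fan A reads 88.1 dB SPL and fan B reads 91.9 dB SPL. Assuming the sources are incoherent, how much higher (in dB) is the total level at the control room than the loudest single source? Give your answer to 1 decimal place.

Incoherent sources sum as intensities:
L_total = 10·log₁₀(10^(88.1/10) + 10^(91.9/10)) = 93.41 dB SPL.
Excess over the loudest (91.9 dB): 93.41 − 91.9 = 1.5 dB.

1.5 dB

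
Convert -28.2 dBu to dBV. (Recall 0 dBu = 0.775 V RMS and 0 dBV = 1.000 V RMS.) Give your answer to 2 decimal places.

The offset between the scales is 20·log₁₀(0.775/1.000) = −2.214 dB.
So dBV = -28.2 − 2.214 = -30.41 dBV.

-30.41 dBV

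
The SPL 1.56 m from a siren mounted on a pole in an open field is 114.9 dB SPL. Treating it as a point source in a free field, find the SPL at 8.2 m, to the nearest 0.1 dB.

100.5 dB SPL

For a point source in a free field, ΔL = −20·log₁₀(d₂/d₁).
ΔL = −20·log₁₀(8.2/1.56) = -14.41 dB, so L₂ = 114.9 + (-14.41) = 100.5 dB SPL.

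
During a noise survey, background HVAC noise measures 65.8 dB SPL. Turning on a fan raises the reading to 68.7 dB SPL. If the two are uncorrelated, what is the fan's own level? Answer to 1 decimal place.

65.6 dB SPL

Remove the background by subtracting linear intensities:
L_src = 10·log₁₀(10^(68.7/10) − 10^(65.8/10)) = 10·log₁₀(3611000) = 65.6 dB SPL.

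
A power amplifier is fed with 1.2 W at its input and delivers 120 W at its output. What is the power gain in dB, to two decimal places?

Power ratio → dB uses the 10·log₁₀ form:
10·log₁₀(120/1.2) = 10·log₁₀(100.0) = 20.00 dB.

20.00 dB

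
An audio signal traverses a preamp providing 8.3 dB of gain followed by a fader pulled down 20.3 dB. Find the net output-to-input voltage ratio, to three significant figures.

Net gain = 8.3 + (−20.3) = -12.0 dB.
Voltage ratio = 10^(-12.0/20) = 0.251.

0.251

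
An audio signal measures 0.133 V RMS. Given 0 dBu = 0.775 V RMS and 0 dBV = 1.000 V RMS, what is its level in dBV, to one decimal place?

dBV = 20·log₁₀(V / 1.000 V).
20·log₁₀(0.133/1.000) = -17.5 dBV.

-17.5 dBV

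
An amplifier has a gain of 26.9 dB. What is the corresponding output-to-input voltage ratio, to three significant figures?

Voltage ratio = 10^(dB/20).
10^(26.9/20) = 10^(1.345) = 22.1.

22.1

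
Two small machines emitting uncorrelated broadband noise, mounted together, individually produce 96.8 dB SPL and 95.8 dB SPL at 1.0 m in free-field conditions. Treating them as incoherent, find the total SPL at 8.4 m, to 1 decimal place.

80.9 dB SPL

Combined at 1.0 m: 10·log₁₀(10^(96.8/10)+10^(95.8/10)) = 99.34 dB SPL.
Then apply −20·log₁₀(8.4/1.0) = -18.49 dB → 80.9 dB SPL.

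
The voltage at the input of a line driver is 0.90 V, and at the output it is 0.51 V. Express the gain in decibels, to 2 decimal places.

-4.93 dB

Voltage is an amplitude quantity, so gain = 20·log₁₀(V_out/V_in).
20·log₁₀(0.51/0.90) = 20·log₁₀(0.5667) = -4.93 dB.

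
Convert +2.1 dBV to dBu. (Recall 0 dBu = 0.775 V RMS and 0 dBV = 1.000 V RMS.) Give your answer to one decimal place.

+4.3 dBu

The offset between the scales is 20·log₁₀(0.775/1.000) = −2.214 dB.
So dBu = +2.1 + 2.214 = +4.3 dBu.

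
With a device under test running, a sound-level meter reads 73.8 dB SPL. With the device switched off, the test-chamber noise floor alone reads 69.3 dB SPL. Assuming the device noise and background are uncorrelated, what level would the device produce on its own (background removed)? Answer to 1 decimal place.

Background correction is a power subtraction:
L_src = 10·log₁₀(10^(73.8/10) − 10^(69.3/10)) = 10·log₁₀(15480000) = 71.9 dB SPL.

71.9 dB SPL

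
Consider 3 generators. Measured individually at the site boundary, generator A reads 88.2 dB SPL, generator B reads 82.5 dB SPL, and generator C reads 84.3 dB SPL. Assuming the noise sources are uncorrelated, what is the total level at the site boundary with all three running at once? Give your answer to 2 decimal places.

Uncorrelated sources add in intensity (power), not in dB.
L_total = 10·log₁₀(10^(88.2/10) + 10^(82.5/10) + 10^(84.3/10)) = 10·log₁₀(1108000000) = 90.44 dB SPL.

90.44 dB SPL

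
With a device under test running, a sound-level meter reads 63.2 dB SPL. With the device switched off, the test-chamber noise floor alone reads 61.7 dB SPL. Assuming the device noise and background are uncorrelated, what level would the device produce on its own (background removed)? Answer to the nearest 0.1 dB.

Remove the background by subtracting linear intensities:
L_src = 10·log₁₀(10^(63.2/10) − 10^(61.7/10)) = 10·log₁₀(610200) = 57.9 dB SPL.

57.9 dB SPL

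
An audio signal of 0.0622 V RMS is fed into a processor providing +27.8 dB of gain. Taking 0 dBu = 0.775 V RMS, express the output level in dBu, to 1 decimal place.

+5.9 dBu

Input level: 20·log₁₀(0.0622/0.775) = -21.91 dBu.
Output: -21.91 + 27.8 = +5.9 dBu.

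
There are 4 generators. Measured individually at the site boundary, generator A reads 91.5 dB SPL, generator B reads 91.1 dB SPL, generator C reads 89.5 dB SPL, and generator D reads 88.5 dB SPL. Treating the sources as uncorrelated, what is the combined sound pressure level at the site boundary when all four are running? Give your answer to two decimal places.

96.33 dB SPL

Uncorrelated sources add in intensity (power), not in dB.
L_total = 10·log₁₀(10^(91.5/10) + 10^(91.1/10) + 10^(89.5/10) + 10^(88.5/10)) = 10·log₁₀(4300000000) = 96.33 dB SPL.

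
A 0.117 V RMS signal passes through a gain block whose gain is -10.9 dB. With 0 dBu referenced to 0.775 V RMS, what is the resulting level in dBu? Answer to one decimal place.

-27.3 dBu

Input level: 20·log₁₀(0.117/0.775) = -16.42 dBu.
Output: -16.42 − 10.9 = -27.3 dBu.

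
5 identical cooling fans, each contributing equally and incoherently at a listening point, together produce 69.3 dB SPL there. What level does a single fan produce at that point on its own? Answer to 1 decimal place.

5 equal incoherent sources add 10·log₁₀(5) = 6.99 dB over one source.
L_one = 69.3 − 6.99 = 62.3 dB SPL.

62.3 dB SPL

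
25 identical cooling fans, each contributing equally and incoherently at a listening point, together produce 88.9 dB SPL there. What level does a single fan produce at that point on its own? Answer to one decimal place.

74.9 dB SPL

25 equal incoherent sources add 10·log₁₀(25) = 13.98 dB over one source.
L_one = 88.9 − 13.98 = 74.9 dB SPL.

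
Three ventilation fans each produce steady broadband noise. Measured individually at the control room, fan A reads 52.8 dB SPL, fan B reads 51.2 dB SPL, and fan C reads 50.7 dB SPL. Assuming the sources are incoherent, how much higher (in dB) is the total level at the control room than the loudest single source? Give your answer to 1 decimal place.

Add the sources as powers (linear), then convert back to dB:
L_total = 10·log₁₀(10^(52.8/10) + 10^(51.2/10) + 10^(50.7/10)) = 56.43 dB SPL.
Excess over the loudest (52.8 dB): 56.43 − 52.8 = 3.6 dB.

3.6 dB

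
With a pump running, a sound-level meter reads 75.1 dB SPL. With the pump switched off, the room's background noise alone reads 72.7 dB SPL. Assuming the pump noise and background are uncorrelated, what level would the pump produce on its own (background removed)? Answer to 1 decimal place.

71.4 dB SPL

Remove the background by subtracting linear intensities:
L_src = 10·log₁₀(10^(75.1/10) − 10^(72.7/10)) = 10·log₁₀(13740000) = 71.4 dB SPL.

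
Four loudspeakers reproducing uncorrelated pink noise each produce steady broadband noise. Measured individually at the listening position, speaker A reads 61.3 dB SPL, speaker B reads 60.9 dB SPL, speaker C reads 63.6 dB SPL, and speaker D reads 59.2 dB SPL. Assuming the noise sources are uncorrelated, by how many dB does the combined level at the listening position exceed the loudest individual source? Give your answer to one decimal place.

4.0 dB

Incoherent sources sum as intensities:
L_total = 10·log₁₀(10^(61.3/10) + 10^(60.9/10) + 10^(63.6/10) + 10^(59.2/10)) = 67.56 dB SPL.
Excess over the loudest (63.6 dB): 67.56 − 63.6 = 4.0 dB.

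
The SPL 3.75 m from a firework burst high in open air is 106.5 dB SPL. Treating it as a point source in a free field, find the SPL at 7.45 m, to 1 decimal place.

Inverse-square spreading gives ΔL = −20·log₁₀(d₂/d₁).
ΔL = −20·log₁₀(7.45/3.75) = -5.96 dB, so L₂ = 106.5 + (-5.96) = 100.5 dB SPL.

100.5 dB SPL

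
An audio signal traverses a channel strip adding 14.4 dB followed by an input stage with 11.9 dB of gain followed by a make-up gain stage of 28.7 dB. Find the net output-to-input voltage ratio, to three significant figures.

Net gain = 14.4 + 11.9 + 28.7 = 55.0 dB.
Voltage ratio = 10^(55.0/20) = 562.

562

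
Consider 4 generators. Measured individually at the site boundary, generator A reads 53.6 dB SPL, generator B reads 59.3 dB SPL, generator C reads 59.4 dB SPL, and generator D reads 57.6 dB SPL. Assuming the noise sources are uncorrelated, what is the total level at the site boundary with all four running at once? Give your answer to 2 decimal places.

Uncorrelated sources add in intensity (power), not in dB.
L_total = 10·log₁₀(10^(53.6/10) + 10^(59.3/10) + 10^(59.4/10) + 10^(57.6/10)) = 10·log₁₀(2527000) = 64.03 dB SPL.

64.03 dB SPL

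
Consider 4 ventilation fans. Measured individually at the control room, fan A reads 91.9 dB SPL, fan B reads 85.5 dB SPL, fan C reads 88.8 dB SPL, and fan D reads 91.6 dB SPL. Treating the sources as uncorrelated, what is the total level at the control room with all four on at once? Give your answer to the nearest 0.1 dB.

96.1 dB SPL

Add the sources as powers (linear), then convert back to dB:
L_total = 10·log₁₀(10^(91.9/10) + 10^(85.5/10) + 10^(88.8/10) + 10^(91.6/10)) = 10·log₁₀(4108000000) = 96.1 dB SPL.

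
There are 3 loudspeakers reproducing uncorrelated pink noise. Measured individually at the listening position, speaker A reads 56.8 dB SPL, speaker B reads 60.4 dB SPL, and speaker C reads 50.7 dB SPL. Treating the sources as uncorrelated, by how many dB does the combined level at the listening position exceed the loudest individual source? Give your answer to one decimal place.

1.9 dB

Incoherent sources sum as intensities:
L_total = 10·log₁₀(10^(56.8/10) + 10^(60.4/10) + 10^(50.7/10)) = 62.29 dB SPL.
Excess over the loudest (60.4 dB): 62.29 − 60.4 = 1.9 dB.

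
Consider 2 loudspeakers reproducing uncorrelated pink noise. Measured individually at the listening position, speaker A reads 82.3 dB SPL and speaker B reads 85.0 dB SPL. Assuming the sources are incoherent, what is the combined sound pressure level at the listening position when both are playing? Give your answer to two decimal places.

Incoherent sources sum as intensities:
L_total = 10·log₁₀(10^(82.3/10) + 10^(85.0/10)) = 10·log₁₀(486100000) = 86.87 dB SPL.

86.87 dB SPL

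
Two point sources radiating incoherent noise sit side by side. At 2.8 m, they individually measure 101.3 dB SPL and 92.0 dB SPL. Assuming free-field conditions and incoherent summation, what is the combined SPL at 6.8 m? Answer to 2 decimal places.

94.08 dB SPL

Combined at 2.8 m: 10·log₁₀(10^(101.3/10)+10^(92.0/10)) = 101.782 dB SPL.
Then apply −20·log₁₀(6.8/2.8) = -7.707 dB → 94.08 dB SPL.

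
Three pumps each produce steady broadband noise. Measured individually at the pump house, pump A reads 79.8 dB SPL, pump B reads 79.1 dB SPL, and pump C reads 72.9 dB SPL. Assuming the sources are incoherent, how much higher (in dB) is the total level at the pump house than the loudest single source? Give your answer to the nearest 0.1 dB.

3.1 dB

Incoherent sources sum as intensities:
L_total = 10·log₁₀(10^(79.8/10) + 10^(79.1/10) + 10^(72.9/10)) = 82.93 dB SPL.
Excess over the loudest (79.8 dB): 82.93 − 79.8 = 3.1 dB.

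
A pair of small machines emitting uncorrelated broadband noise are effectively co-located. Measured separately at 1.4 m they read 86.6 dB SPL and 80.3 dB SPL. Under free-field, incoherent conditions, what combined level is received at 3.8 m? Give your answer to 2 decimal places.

78.84 dB SPL

Combined at 1.4 m: 10·log₁₀(10^(86.6/10)+10^(80.3/10)) = 87.515 dB SPL.
Then apply −20·log₁₀(3.8/1.4) = -8.673 dB → 78.84 dB SPL.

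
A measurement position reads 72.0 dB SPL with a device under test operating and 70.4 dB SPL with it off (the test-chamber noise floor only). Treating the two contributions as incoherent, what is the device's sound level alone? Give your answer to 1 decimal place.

66.9 dB SPL

Subtract intensities: L_src = 10·log₁₀(10^(L_total/10) − 10^(L_bg/10)).
L_src = 10·log₁₀(10^(72.0/10) − 10^(70.4/10)) = 10·log₁₀(4884000) = 66.9 dB SPL.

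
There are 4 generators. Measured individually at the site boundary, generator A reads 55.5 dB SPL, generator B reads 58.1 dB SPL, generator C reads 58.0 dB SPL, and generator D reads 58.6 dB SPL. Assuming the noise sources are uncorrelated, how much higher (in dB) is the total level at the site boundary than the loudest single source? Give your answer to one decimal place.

Uncorrelated sources add in intensity (power), not in dB.
L_total = 10·log₁₀(10^(55.5/10) + 10^(58.1/10) + 10^(58.0/10) + 10^(58.6/10)) = 63.72 dB SPL.
Excess over the loudest (58.6 dB): 63.72 − 58.6 = 5.1 dB.

5.1 dB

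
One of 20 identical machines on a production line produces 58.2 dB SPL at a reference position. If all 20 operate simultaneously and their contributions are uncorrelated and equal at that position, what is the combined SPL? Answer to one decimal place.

71.2 dB SPL

20 equal incoherent sources raise the level by 10·log₁₀(20) = 13.01 dB.
L_total = 58.2 + 13.01 = 71.2 dB SPL.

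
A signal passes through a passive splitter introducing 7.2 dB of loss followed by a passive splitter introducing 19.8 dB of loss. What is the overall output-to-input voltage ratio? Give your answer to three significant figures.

0.0447

Net gain = (−7.2) + (−19.8) = -27.0 dB.
Voltage ratio = 10^(-27.0/20) = 0.0447.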